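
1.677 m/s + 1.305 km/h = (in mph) 4.562. Check: 1.677 m/s is already in m/s. 1 km/h = 0.27777778 m/s, so 1.305 km/h = 1.305 * 0.27777778 = 0.3625 m/s. Sum: 1.677 + 0.3625 = 2.0395 m/s. 1 mph = 0.44704 m/s, so 2.0395 m/s = 2.0395 / 0.44704 = 4.5622316 mph ≈ 4.562 mph (4 s.f.).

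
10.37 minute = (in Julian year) 1.972e-05. Check: 1 minute = 60 s, so 10.37 minute = 10.37 * 60 = 622.2 s. 1 Julian year = 31557600 s, so 622.2 s = 622.2 / 31557600 = 1.9716328e-05 Julian year ≈ 1.972e-05 Julian year (4 s.f.).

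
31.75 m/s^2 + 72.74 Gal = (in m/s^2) 32.48. Check: 31.75 m/s^2 is already in m/s^2. 1 Gal = 0.01 m/s^2, so 72.74 Gal = 72.74 * 0.01 = 0.7274 m/s^2. Sum: 31.75 + 0.7274 = 32.4774 m/s^2. Result: 32.4774 m/s^2 ≈ 32.48 m/s^2 (4 s.f.).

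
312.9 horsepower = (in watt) 2.333e+05. Check: 1 horsepower = 745.69987 W, so 312.9 horsepower = 312.9 * 745.69987 = 233329.49 W. 233329.49 W = 233329.49 watt ≈ 2.333e+05 watt (4 s.f.).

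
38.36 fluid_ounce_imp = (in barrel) 0.006855. Check: 1 fluid_ounce_imp = 2.8413063e-05 m^3, so 38.36 fluid_ounce_imp = 38.36 * 2.8413063e-05 = 0.0010899251 m^3. 1 barrel = 0.15898729 m^3, so 0.0010899251 m^3 = 0.0010899251 / 0.15898729 = 0.0068554225 barrel ≈ 0.006855 barrel (4 s.f.).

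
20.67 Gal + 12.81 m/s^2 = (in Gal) 1 Gal = 0.01 m/s^2, so 20.67 Gal = 20.67 * 0.01 = 0.2067 m/s^2. 12.81 m/s^2 is already in m/s^2. Sum: 0.2067 + 12.81 = 13.0167 m/s^2. 1 Gal = 0.01 m/s^2, so 13.0167 m/s^2 = 13.0167 / 0.01 = 1301.67 Gal ≈ 1302 Gal (4 s.f.). Final answer: 1302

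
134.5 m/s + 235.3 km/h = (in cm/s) 1.999e+04. Check: 134.5 m/s is already in m/s. 1 km/h = 0.27777778 m/s, so 235.3 km/h = 235.3 * 0.27777778 = 65.361111 m/s. Sum: 134.5 + 65.361111 = 199.86111 m/s. 1 cm/s = 0.01 m/s, so 199.86111 m/s = 199.86111 / 0.01 = 19986.111 cm/s ≈ 1.999e+04 cm/s (4 s.f.).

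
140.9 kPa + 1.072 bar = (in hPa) 1 kPa = 1000 Pa, so 140.9 kPa = 140.9 * 1000 = 140900 Pa. 1 bar = 100000 Pa, so 1.072 bar = 1.072 * 100000 = 107200 Pa. Sum: 140900 + 107200 = 248100 Pa. 1 hPa = 100 Pa, so 248100 Pa = 248100 / 100 = 2481 hPa. Final answer: 2481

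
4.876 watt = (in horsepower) 4.876 watt = 4.876 W. 1 horsepower = 745.69987 W, so 4.876 W = 4.876 / 745.69987 = 0.0065388237 horsepower ≈ 0.006539 horsepower (4 s.f.). Final answer: 0.006539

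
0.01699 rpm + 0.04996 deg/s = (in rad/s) 0.002651. Check: 1 rpm = 0.10471976 rad/s, so 0.01699 rpm = 0.01699 * 0.10471976 = 0.0017791886 rad/s. 1 deg/s = 0.017453293 rad/s, so 0.04996 deg/s = 0.04996 * 0.017453293 = 0.00087196649 rad/s. Sum: 0.0017791886 + 0.00087196649 = 0.0026511551 rad/s. Result: 0.0026511551 rad/s ≈ 0.002651 rad/s (4 s.f.).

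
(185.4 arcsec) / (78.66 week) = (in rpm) 1 arcsec = 4.8481368e-06 rad, so 185.4 arcsec = 185.4 * 4.8481368e-06 = 0.00089884456 rad. 1 week = 604800 s, so 78.66 week = 78.66 * 604800 = 47573568 s. Combine: 0.00089884456 rad / 47573568 s = 1.8893781e-11 rad/s. 1 rpm = 0.10471976 rad/s, so 1.8893781e-11 rad/s = 1.8893781e-11 / 0.10471976 = 1.8042232e-10 rpm ≈ 1.804e-10 rpm (4 s.f.). Final answer: 1.804e-10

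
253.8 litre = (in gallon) 1 litre = 0.001 m^3, so 253.8 litre = 253.8 * 0.001 = 0.2538 m^3. 1 gallon = 0.0037854118 m^3, so 0.2538 m^3 = 0.2538 / 0.0037854118 = 67.046867 gallon ≈ 67.05 gallon (4 s.f.). Final answer: 67.05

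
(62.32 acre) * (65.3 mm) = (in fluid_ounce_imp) 1 acre = 4046.8564 m^2, so 62.32 acre = 62.32 * 4046.8564 = 252200.09 m^2. 1 mm = 0.001 m, so 65.3 mm = 65.3 * 0.001 = 0.0653 m. Combine: 252200.09 m^2 * 0.0653 m = 16468.666 m^3. 1 fluid_ounce_imp = 2.8413063e-05 m^3, so 16468.666 m^3 = 16468.666 / 2.8413063e-05 = 5.7961601e+08 fluid_ounce_imp ≈ 5.796e+08 fluid_ounce_imp (4 s.f.). Final answer: 5.796e+08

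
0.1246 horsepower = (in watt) 92.91. Check: 1 horsepower = 745.69987 W, so 0.1246 horsepower = 0.1246 * 745.69987 = 92.914204 W. 92.914204 W = 92.914204 watt ≈ 92.91 watt (4 s.f.).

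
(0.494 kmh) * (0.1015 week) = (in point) 1 kmh = 0.27777778 m/s, so 0.494 kmh = 0.494 * 0.27777778 = 0.13722222 m/s. 1 week = 604800 s, so 0.1015 week = 0.1015 * 604800 = 61387.2 s. Combine: 0.13722222 m/s * 61387.2 s = 8423.688 m. 1 point = 0.00035277778 m, so 8423.688 m = 8423.688 / 0.00035277778 = 23878171 point ≈ 2.388e+07 point (4 s.f.). Final answer: 2.388e+07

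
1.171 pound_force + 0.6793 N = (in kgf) 1 pound_force = 4.4482216 N, so 1.171 pound_force = 1.171 * 4.4482216 = 5.2088675 N. 0.6793 N is already in N. Sum: 5.2088675 + 0.6793 = 5.8881675 N. 1 kgf = 9.80665 N, so 5.8881675 N = 5.8881675 / 9.80665 = 0.60042599 kgf ≈ 0.6004 kgf (4 s.f.). Final answer: 0.6004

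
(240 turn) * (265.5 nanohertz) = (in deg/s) 0.02294. Check: 1 turn = 6.2831853 rad, so 240 turn = 240 * 6.2831853 = 1507.9645 rad. 1 nanohertz = 1e-09 Hz, so 265.5 nanohertz = 265.5 * 1e-09 = 2.655e-07 Hz. Combine: 1507.9645 rad * 2.655e-07 Hz = 0.00040036457 rad/s. 1 deg/s = 0.017453293 rad/s, so 0.00040036457 rad/s = 0.00040036457 / 0.017453293 = 0.0229392 deg/s ≈ 0.02294 deg/s (4 s.f.).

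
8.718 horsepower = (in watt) 6501. Check: 1 horsepower = 745.69987 W, so 8.718 horsepower = 8.718 * 745.69987 = 6501.0115 W. 6501.0115 W = 6501.0115 watt ≈ 6501 watt (4 s.f.).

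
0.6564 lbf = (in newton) 2.92. Check: 1 lbf = 4.4482216 N, so 0.6564 lbf = 0.6564 * 4.4482216 = 2.9198127 N. 2.9198127 N = 2.9198127 newton ≈ 2.92 newton (4 s.f.).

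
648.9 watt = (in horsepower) 0.8702. Check: 648.9 watt = 648.9 W. 1 horsepower = 745.69987 W, so 648.9 W = 648.9 / 745.69987 = 0.87018923 horsepower ≈ 0.8702 horsepower (4 s.f.).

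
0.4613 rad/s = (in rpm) 4.405. Check: 1 rpm = 0.10471976 rad/s, so 0.4613 rad/s = 0.4613 / 0.10471976 = 4.4050905 rpm ≈ 4.405 rpm (4 s.f.).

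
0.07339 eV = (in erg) 1 eV = 1.6021766e-19 J, so 0.07339 eV = 0.07339 * 1.6021766e-19 = 1.1758374e-20 J. 1 erg = 1e-07 J, so 1.1758374e-20 J = 1.1758374e-20 / 1e-07 = 1.1758374e-13 erg ≈ 1.176e-13 erg (4 s.f.). Final answer: 1.176e-13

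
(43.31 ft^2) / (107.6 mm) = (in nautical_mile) 1 ft^2 = 0.09290304 m^2, so 43.31 ft^2 = 43.31 * 0.09290304 = 4.0236307 m^2. 1 mm = 0.001 m, so 107.6 mm = 107.6 * 0.001 = 0.1076 m. Combine: 4.0236307 m^2 / 0.1076 m = 37.394337 m. 1 nautical_mile = 1852 m, so 37.394337 m = 37.394337 / 1852 = 0.020191327 nautical_mile ≈ 0.02019 nautical_mile (4 s.f.). Final answer: 0.02019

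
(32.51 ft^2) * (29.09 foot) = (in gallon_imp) 5891. Check: 1 ft^2 = 0.09290304 m^2, so 32.51 ft^2 = 32.51 * 0.09290304 = 3.0202778 m^2. 1 foot = 0.3048 m, so 29.09 foot = 29.09 * 0.3048 = 8.866632 m. Combine: 3.0202778 m^2 * 8.866632 m = 26.779692 m^3. 1 gallon_imp = 0.00454609 m^3, so 26.779692 m^3 = 26.779692 / 0.00454609 = 5890.7087 gallon_imp ≈ 5891 gallon_imp (4 s.f.).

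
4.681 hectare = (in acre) 1 hectare = 10000 m^2, so 4.681 hectare = 4.681 * 10000 = 46810 m^2. 1 acre = 4046.8564 m^2, so 46810 m^2 = 46810 / 4046.8564 = 11.567003 acre ≈ 11.57 acre (4 s.f.). Final answer: 11.57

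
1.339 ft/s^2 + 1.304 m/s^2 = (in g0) 0.1746. Check: 1 ft/s^2 = 0.3048 m/s^2, so 1.339 ft/s^2 = 1.339 * 0.3048 = 0.4081272 m/s^2. 1.304 m/s^2 is already in m/s^2. Sum: 0.4081272 + 1.304 = 1.7121272 m/s^2. 1 g0 = 9.80665 m/s^2, so 1.7121272 m/s^2 = 1.7121272 / 9.80665 = 0.17458839 g0 ≈ 0.1746 g0 (4 s.f.).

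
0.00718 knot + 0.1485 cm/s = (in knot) 0.01007. Check: 1 knot = 0.51444444 m/s, so 0.00718 knot = 0.00718 * 0.51444444 = 0.0036937111 m/s. 1 cm/s = 0.01 m/s, so 0.1485 cm/s = 0.1485 * 0.01 = 0.001485 m/s. Sum: 0.0036937111 + 0.001485 = 0.0051787111 m/s. 1 knot = 0.51444444 m/s, so 0.0051787111 m/s = 0.0051787111 / 0.51444444 = 0.010066609 knot ≈ 0.01007 knot (4 s.f.).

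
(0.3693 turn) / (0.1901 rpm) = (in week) 0.0001927. Check: 1 turn = 6.2831853 rad, so 0.3693 turn = 0.3693 * 6.2831853 = 2.3203803 rad. 1 rpm = 0.10471976 rad/s, so 0.1901 rpm = 0.1901 * 0.10471976 = 0.019907225 rad/s. Combine: 2.3203803 rad / 0.019907225 rad/s = 116.55971 s. 1 week = 604800 s, so 116.55971 s = 116.55971 / 604800 = 0.00019272438 week ≈ 0.0001927 week (4 s.f.).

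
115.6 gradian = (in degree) 104. Check: 1 gradian = 0.015707963 rad, so 115.6 gradian = 115.6 * 0.015707963 = 1.8158406 rad. 1 degree = 0.017453293 rad, so 1.8158406 rad = 1.8158406 / 0.017453293 = 104.04 degree ≈ 104 degree (4 s.f.).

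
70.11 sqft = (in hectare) 1 sqft = 0.09290304 m^2, so 70.11 sqft = 70.11 * 0.09290304 = 6.5134321 m^2. 1 hectare = 10000 m^2, so 6.5134321 m^2 = 6.5134321 / 10000 = 0.00065134321 hectare ≈ 0.0006513 hectare (4 s.f.). Final answer: 0.0006513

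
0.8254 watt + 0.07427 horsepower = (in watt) 56.21. Check: 0.8254 watt = 0.8254 W. 1 horsepower = 745.69987 W, so 0.07427 horsepower = 0.07427 * 745.69987 = 55.383129 W. Sum: 0.8254 + 55.383129 = 56.208529 W. 56.208529 W = 56.208529 watt ≈ 56.21 watt (4 s.f.).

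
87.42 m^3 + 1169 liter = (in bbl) 557.2. Check: 87.42 m^3 is already in m^3. 1 liter = 0.001 m^3, so 1169 liter = 1169 * 0.001 = 1.169 m^3. Sum: 87.42 + 1.169 = 88.589 m^3. 1 bbl = 0.15898729 m^3, so 88.589 m^3 = 88.589 / 0.15898729 = 557.20805 bbl ≈ 557.2 bbl (4 s.f.).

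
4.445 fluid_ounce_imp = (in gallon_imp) 1 fluid_ounce_imp = 2.8413063e-05 m^3, so 4.445 fluid_ounce_imp = 4.445 * 2.8413063e-05 = 0.00012629606 m^3. 1 gallon_imp = 0.00454609 m^3, so 0.00012629606 m^3 = 0.00012629606 / 0.00454609 = 0.02778125 gallon_imp ≈ 0.02778 gallon_imp (4 s.f.). Final answer: 0.02778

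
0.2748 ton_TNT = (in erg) 1.15e+16. Check: 1 ton_TNT = 4.184e+09 J, so 0.2748 ton_TNT = 0.2748 * 4.184e+09 = 1.1497632e+09 J. 1 erg = 1e-07 J, so 1.1497632e+09 J = 1.1497632e+09 / 1e-07 = 1.1497632e+16 erg ≈ 1.15e+16 erg (4 s.f.).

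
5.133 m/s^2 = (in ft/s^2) 16.84. Check: 1 ft/s^2 = 0.3048 m/s^2, so 5.133 m/s^2 = 5.133 / 0.3048 = 16.840551 ft/s^2 ≈ 16.84 ft/s^2 (4 s.f.).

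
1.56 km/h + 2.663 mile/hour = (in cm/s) 162.4. Check: 1 km/h = 0.27777778 m/s, so 1.56 km/h = 1.56 * 0.27777778 = 0.43333333 m/s. 1 mile/hour = 0.44704 m/s, so 2.663 mile/hour = 2.663 * 0.44704 = 1.1904675 m/s. Sum: 0.43333333 + 1.1904675 = 1.6238009 m/s. 1 cm/s = 0.01 m/s, so 1.6238009 m/s = 1.6238009 / 0.01 = 162.38009 cm/s ≈ 162.4 cm/s (4 s.f.).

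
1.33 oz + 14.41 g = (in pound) 0.1149. Check: 1 oz = 0.028349523 kg, so 1.33 oz = 1.33 * 0.028349523 = 0.037704866 kg. 1 g = 0.001 kg, so 14.41 g = 14.41 * 0.001 = 0.01441 kg. Sum: 0.037704866 + 0.01441 = 0.052114866 kg. 1 pound = 0.45359237 kg, so 0.052114866 kg = 0.052114866 / 0.45359237 = 0.11489361 pound ≈ 0.1149 pound (4 s.f.).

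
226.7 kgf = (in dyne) 2.223e+08. Check: 1 kgf = 9.80665 N, so 226.7 kgf = 226.7 * 9.80665 = 2223.1676 N. 1 dyne = 1e-05 N, so 2223.1676 N = 2223.1676 / 1e-05 = 2.2231676e+08 dyne ≈ 2.223e+08 dyne (4 s.f.).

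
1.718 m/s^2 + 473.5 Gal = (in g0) 0.658. Check: 1.718 m/s^2 is already in m/s^2. 1 Gal = 0.01 m/s^2, so 473.5 Gal = 473.5 * 0.01 = 4.735 m/s^2. Sum: 1.718 + 4.735 = 6.453 m/s^2. 1 g0 = 9.80665 m/s^2, so 6.453 m/s^2 = 6.453 / 9.80665 = 0.65802287 g0 ≈ 0.658 g0 (4 s.f.).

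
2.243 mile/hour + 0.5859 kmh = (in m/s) 1 mile/hour = 0.44704 m/s, so 2.243 mile/hour = 2.243 * 0.44704 = 1.0027107 m/s. 1 kmh = 0.27777778 m/s, so 0.5859 kmh = 0.5859 * 0.27777778 = 0.16275 m/s. Sum: 1.0027107 + 0.16275 = 1.1654607 m/s. Result: 1.1654607 m/s ≈ 1.165 m/s (4 s.f.). Final answer: 1.165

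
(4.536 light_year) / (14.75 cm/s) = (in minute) 1 light_year = 9.4607305e+15 m, so 4.536 light_year = 4.536 * 9.4607305e+15 = 4.2913873e+16 m. 1 cm/s = 0.01 m/s, so 14.75 cm/s = 14.75 * 0.01 = 0.1475 m/s. Combine: 4.2913873e+16 m / 0.1475 m/s = 2.9094151e+17 s. 1 minute = 60 s, so 2.9094151e+17 s = 2.9094151e+17 / 60 = 4.8490252e+15 minute ≈ 4.849e+15 minute (4 s.f.). Final answer: 4.849e+15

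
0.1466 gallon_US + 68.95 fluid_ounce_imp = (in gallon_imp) 1 gallon_US = 0.0037854118 m^3, so 0.1466 gallon_US = 0.1466 * 0.0037854118 = 0.00055494137 m^3. 1 fluid_ounce_imp = 2.8413063e-05 m^3, so 68.95 fluid_ounce_imp = 68.95 * 2.8413063e-05 = 0.0019590807 m^3. Sum: 0.00055494137 + 0.0019590807 = 0.002514022 m^3. 1 gallon_imp = 0.00454609 m^3, so 0.002514022 m^3 = 0.002514022 / 0.00454609 = 0.55300754 gallon_imp ≈ 0.553 gallon_imp (4 s.f.). Final answer: 0.553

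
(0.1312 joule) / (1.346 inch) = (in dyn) 3.838e+05. Check: 0.1312 joule = 0.1312 J. 1 inch = 0.0254 m, so 1.346 inch = 1.346 * 0.0254 = 0.0341884 m. Combine: 0.1312 J / 0.0341884 m = 3.8375589 N. 1 dyn = 1e-05 N, so 3.8375589 N = 3.8375589 / 1e-05 = 383755.89 dyn ≈ 3.838e+05 dyn (4 s.f.).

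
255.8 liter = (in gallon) 1 liter = 0.001 m^3, so 255.8 liter = 255.8 * 0.001 = 0.2558 m^3. 1 gallon = 0.0037854118 m^3, so 0.2558 m^3 = 0.2558 / 0.0037854118 = 67.575211 gallon ≈ 67.58 gallon (4 s.f.). Final answer: 67.58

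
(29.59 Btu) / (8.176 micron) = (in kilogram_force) 3.894e+08. Check: 1 Btu = 1055.0559 J, so 29.59 Btu = 29.59 * 1055.0559 = 31219.103 J. 1 micron = 1e-06 m, so 8.176 micron = 8.176 * 1e-06 = 8.176e-06 m. Combine: 31219.103 J / 8.176e-06 m = 3.8183834e+09 N. 1 kilogram_force = 9.80665 N, so 3.8183834e+09 N = 3.8183834e+09 / 9.80665 = 3.8936675e+08 kilogram_force ≈ 3.894e+08 kilogram_force (4 s.f.).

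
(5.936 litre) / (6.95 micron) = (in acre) 0.2111. Check: 1 litre = 0.001 m^3, so 5.936 litre = 5.936 * 0.001 = 0.005936 m^3. 1 micron = 1e-06 m, so 6.95 micron = 6.95 * 1e-06 = 6.95e-06 m. Combine: 0.005936 m^3 / 6.95e-06 m = 854.10072 m^2. 1 acre = 4046.8564 m^2, so 854.10072 m^2 = 854.10072 / 4046.8564 = 0.21105288 acre ≈ 0.2111 acre (4 s.f.).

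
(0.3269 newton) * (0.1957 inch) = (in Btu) 1.54e-06. Check: 0.3269 newton = 0.3269 N. 1 inch = 0.0254 m, so 0.1957 inch = 0.1957 * 0.0254 = 0.00497078 m. Combine: 0.3269 N * 0.00497078 m = 0.001624948 J. 1 Btu = 1055.0559 J, so 0.001624948 J = 0.001624948 / 1055.0559 = 1.5401535e-06 Btu ≈ 1.54e-06 Btu (4 s.f.).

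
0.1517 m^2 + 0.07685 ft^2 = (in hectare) 1.588e-05. Check: 0.1517 m^2 is already in m^2. 1 ft^2 = 0.09290304 m^2, so 0.07685 ft^2 = 0.07685 * 0.09290304 = 0.0071395986 m^2. Sum: 0.1517 + 0.0071395986 = 0.1588396 m^2. 1 hectare = 10000 m^2, so 0.1588396 m^2 = 0.1588396 / 10000 = 1.588396e-05 hectare ≈ 1.588e-05 hectare (4 s.f.).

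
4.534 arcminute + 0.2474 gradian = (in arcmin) 17.89. Check: 1 arcminute = 0.00029088821 rad, so 4.534 arcminute = 4.534 * 0.00029088821 = 0.0013188871 rad. 1 gradian = 0.015707963 rad, so 0.2474 gradian = 0.2474 * 0.015707963 = 0.0038861501 rad. Sum: 0.0013188871 + 0.0038861501 = 0.0052050373 rad. 1 arcmin = 0.00029088821 rad, so 0.0052050373 rad = 0.0052050373 / 0.00029088821 = 17.8936 arcmin ≈ 17.89 arcmin (4 s.f.).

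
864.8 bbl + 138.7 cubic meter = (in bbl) 1737. Check: 1 bbl = 0.15898729 m^3, so 864.8 bbl = 864.8 * 0.15898729 = 137.49221 m^3. 138.7 cubic meter = 138.7 m^3. Sum: 137.49221 + 138.7 = 276.19221 m^3. 1 bbl = 0.15898729 m^3, so 276.19221 m^3 = 276.19221 / 0.15898729 = 1737.1968 bbl ≈ 1737 bbl (4 s.f.).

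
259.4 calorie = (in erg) 1 calorie = 4.184 J, so 259.4 calorie = 259.4 * 4.184 = 1085.3296 J. 1 erg = 1e-07 J, so 1085.3296 J = 1085.3296 / 1e-07 = 1.0853296e+10 erg ≈ 1.085e+10 erg (4 s.f.). Final answer: 1.085e+10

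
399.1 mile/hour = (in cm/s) 1 mile/hour = 0.44704 m/s, so 399.1 mile/hour = 399.1 * 0.44704 = 178.41366 m/s. 1 cm/s = 0.01 m/s, so 178.41366 m/s = 178.41366 / 0.01 = 17841.366 cm/s ≈ 1.784e+04 cm/s (4 s.f.). Final answer: 1.784e+04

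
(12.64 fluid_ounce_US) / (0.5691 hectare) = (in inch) 1 fluid_ounce_US = 2.957353e-05 m^3, so 12.64 fluid_ounce_US = 12.64 * 2.957353e-05 = 0.00037380941 m^3. 1 hectare = 10000 m^2, so 0.5691 hectare = 0.5691 * 10000 = 5691 m^2. Combine: 0.00037380941 m^3 / 5691 m^2 = 6.5684311e-08 m. 1 inch = 0.0254 m, so 6.5684311e-08 m = 6.5684311e-08 / 0.0254 = 2.5859965e-06 inch ≈ 2.586e-06 inch (4 s.f.). Final answer: 2.586e-06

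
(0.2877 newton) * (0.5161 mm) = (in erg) 1485. Check: 0.2877 newton = 0.2877 N. 1 mm = 0.001 m, so 0.5161 mm = 0.5161 * 0.001 = 0.0005161 m. Combine: 0.2877 N * 0.0005161 m = 0.00014848197 J. 1 erg = 1e-07 J, so 0.00014848197 J = 0.00014848197 / 1e-07 = 1484.8197 erg ≈ 1485 erg (4 s.f.).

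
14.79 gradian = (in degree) 13.31. Check: 1 gradian = 0.015707963 rad, so 14.79 gradian = 14.79 * 0.015707963 = 0.23232078 rad. 1 degree = 0.017453293 rad, so 0.23232078 rad = 0.23232078 / 0.017453293 = 13.311 degree ≈ 13.31 degree (4 s.f.).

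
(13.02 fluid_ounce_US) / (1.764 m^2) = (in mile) 1.356e-07. Check: 1 fluid_ounce_US = 2.957353e-05 m^3, so 13.02 fluid_ounce_US = 13.02 * 2.957353e-05 = 0.00038504735 m^3. 1.764 m^2 is already in m^2. Combine: 0.00038504735 m^3 / 1.764 m^2 = 0.00021828081 m. 1 mile = 1609.344 m, so 0.00021828081 m = 0.00021828081 / 1609.344 = 1.3563341e-07 mile ≈ 1.356e-07 mile (4 s.f.).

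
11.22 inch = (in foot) 0.935. Check: 1 inch = 0.0254 m, so 11.22 inch = 11.22 * 0.0254 = 0.284988 m. 1 foot = 0.3048 m, so 0.284988 m = 0.284988 / 0.3048 = 0.935 foot.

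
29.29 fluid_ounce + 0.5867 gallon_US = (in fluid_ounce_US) 1 fluid_ounce = 2.957353e-05 m^3, so 29.29 fluid_ounce = 29.29 * 2.957353e-05 = 0.00086620868 m^3. 1 gallon_US = 0.0037854118 m^3, so 0.5867 gallon_US = 0.5867 * 0.0037854118 = 0.0022209011 m^3. Sum: 0.00086620868 + 0.0022209011 = 0.0030871098 m^3. 1 fluid_ounce_US = 2.957353e-05 m^3, so 0.0030871098 m^3 = 0.0030871098 / 2.957353e-05 = 104.3876 fluid_ounce_US ≈ 104.4 fluid_ounce_US (4 s.f.). Final answer: 104.4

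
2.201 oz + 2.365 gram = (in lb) 0.1428. Check: 1 oz = 0.028349523 kg, so 2.201 oz = 2.201 * 0.028349523 = 0.0623973 kg. 1 gram = 0.001 kg, so 2.365 gram = 2.365 * 0.001 = 0.002365 kg. Sum: 0.0623973 + 0.002365 = 0.0647623 kg. 1 lb = 0.45359237 kg, so 0.0647623 kg = 0.0647623 / 0.45359237 = 0.14277643 lb ≈ 0.1428 lb (4 s.f.).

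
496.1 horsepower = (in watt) 1 horsepower = 745.69987 W, so 496.1 horsepower = 496.1 * 745.69987 = 369941.71 W. 369941.71 W = 369941.71 watt ≈ 3.699e+05 watt (4 s.f.). Final answer: 3.699e+05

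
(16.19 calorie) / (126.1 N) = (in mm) 1 calorie = 4.184 J, so 16.19 calorie = 16.19 * 4.184 = 67.73896 J. 126.1 N is already in N. Combine: 67.73896 J / 126.1 N = 0.53718446 m. 1 mm = 0.001 m, so 0.53718446 m = 0.53718446 / 0.001 = 537.18446 mm ≈ 537.2 mm (4 s.f.). Final answer: 537.2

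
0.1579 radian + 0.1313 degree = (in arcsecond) 3.304e+04. Check: 0.1579 radian = 0.1579 rad. 1 degree = 0.017453293 rad, so 0.1313 degree = 0.1313 * 0.017453293 = 0.0022916173 rad. Sum: 0.1579 + 0.0022916173 = 0.16019162 rad. 1 arcsecond = 4.8481368e-06 rad, so 0.16019162 rad = 0.16019162 / 4.8481368e-06 = 33041.893 arcsecond ≈ 3.304e+04 arcsecond (4 s.f.).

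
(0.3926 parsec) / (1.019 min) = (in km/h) 1 parsec = 3.0856776e+16 m, so 0.3926 parsec = 0.3926 * 3.0856776e+16 = 1.211437e+16 m. 1 min = 60 s, so 1.019 min = 1.019 * 60 = 61.14 s. Combine: 1.211437e+16 m / 61.14 s = 1.9814148e+14 m/s. 1 km/h = 0.27777778 m/s, so 1.9814148e+14 m/s = 1.9814148e+14 / 0.27777778 = 7.1330933e+14 km/h ≈ 7.133e+14 km/h (4 s.f.). Final answer: 7.133e+14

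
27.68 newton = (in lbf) 6.223. Check: 27.68 newton = 27.68 N. 1 lbf = 4.4482216 N, so 27.68 N = 27.68 / 4.4482216 = 6.2227115 lbf ≈ 6.223 lbf (4 s.f.).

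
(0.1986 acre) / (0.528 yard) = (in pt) 4.719e+06. Check: 1 acre = 4046.8564 m^2, so 0.1986 acre = 0.1986 * 4046.8564 = 803.70569 m^2. 1 yard = 0.9144 m, so 0.528 yard = 0.528 * 0.9144 = 0.4828032 m. Combine: 803.70569 m^2 / 0.4828032 m = 1664.6652 m. 1 pt = 0.00035277778 m, so 1664.6652 m = 1664.6652 / 0.00035277778 = 4718736 pt ≈ 4.719e+06 pt (4 s.f.).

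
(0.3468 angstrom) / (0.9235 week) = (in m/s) 6.209e-17. Check: 1 angstrom = 1e-10 m, so 0.3468 angstrom = 0.3468 * 1e-10 = 3.468e-11 m. 1 week = 604800 s, so 0.9235 week = 0.9235 * 604800 = 558532.8 s. Combine: 3.468e-11 m / 558532.8 s = 6.2091251e-17 m/s. Result: 6.2091251e-17 m/s ≈ 6.209e-17 m/s (4 s.f.).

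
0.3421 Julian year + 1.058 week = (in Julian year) 0.3624. Check: 1 Julian year = 31557600 s, so 0.3421 Julian year = 0.3421 * 31557600 = 10795855 s. 1 week = 604800 s, so 1.058 week = 1.058 * 604800 = 639878.4 s. Sum: 10795855 + 639878.4 = 11435733 s. 1 Julian year = 31557600 s, so 11435733 s = 11435733 / 31557600 = 0.36237652 Julian year ≈ 0.3624 Julian year (4 s.f.).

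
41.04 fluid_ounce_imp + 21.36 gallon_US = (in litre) 82.02. Check: 1 fluid_ounce_imp = 2.8413063e-05 m^3, so 41.04 fluid_ounce_imp = 41.04 * 2.8413063e-05 = 0.0011660721 m^3. 1 gallon_US = 0.0037854118 m^3, so 21.36 gallon_US = 21.36 * 0.0037854118 = 0.080856396 m^3. Sum: 0.0011660721 + 0.080856396 = 0.082022468 m^3. 1 litre = 0.001 m^3, so 0.082022468 m^3 = 0.082022468 / 0.001 = 82.022468 litre ≈ 82.02 litre (4 s.f.).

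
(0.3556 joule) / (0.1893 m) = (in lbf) 0.4223. Check: 0.3556 joule = 0.3556 J. 0.1893 m is already in m. Combine: 0.3556 J / 0.1893 m = 1.8784997 N. 1 lbf = 4.4482216 N, so 1.8784997 N = 1.8784997 / 4.4482216 = 0.42230354 lbf ≈ 0.4223 lbf (4 s.f.).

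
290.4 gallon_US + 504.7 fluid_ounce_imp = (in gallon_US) 294.2. Check: 1 gallon_US = 0.0037854118 m^3, so 290.4 gallon_US = 290.4 * 0.0037854118 = 1.0992836 m^3. 1 fluid_ounce_imp = 2.8413063e-05 m^3, so 504.7 fluid_ounce_imp = 504.7 * 2.8413063e-05 = 0.014340073 m^3. Sum: 1.0992836 + 0.014340073 = 1.1136237 m^3. 1 gallon_US = 0.0037854118 m^3, so 1.1136237 m^3 = 1.1136237 / 0.0037854118 = 294.18825 gallon_US ≈ 294.2 gallon_US (4 s.f.).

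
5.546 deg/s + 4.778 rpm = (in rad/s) 0.5971. Check: 1 deg/s = 0.017453293 rad/s, so 5.546 deg/s = 5.546 * 0.017453293 = 0.09679596 rad/s. 1 rpm = 0.10471976 rad/s, so 4.778 rpm = 4.778 * 0.10471976 = 0.50035099 rad/s. Sum: 0.09679596 + 0.50035099 = 0.59714695 rad/s. Result: 0.59714695 rad/s ≈ 0.5971 rad/s (4 s.f.).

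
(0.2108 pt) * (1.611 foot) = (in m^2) 3.652e-05. Check: 1 pt = 0.00035277778 m, so 0.2108 pt = 0.2108 * 0.00035277778 = 7.4365556e-05 m. 1 foot = 0.3048 m, so 1.611 foot = 1.611 * 0.3048 = 0.4910328 m. Combine: 7.4365556e-05 m * 0.4910328 m = 3.6515927e-05 m^2. Result: 3.6515927e-05 m^2 ≈ 3.652e-05 m^2 (4 s.f.).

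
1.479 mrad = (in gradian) 0.09416. Check: 1 mrad = 0.001 rad, so 1.479 mrad = 1.479 * 0.001 = 0.001479 rad. 1 gradian = 0.015707963 rad, so 0.001479 rad = 0.001479 / 0.015707963 = 0.094156064 gradian ≈ 0.09416 gradian (4 s.f.).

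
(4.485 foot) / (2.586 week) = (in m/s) 1 foot = 0.3048 m, so 4.485 foot = 4.485 * 0.3048 = 1.367028 m. 1 week = 604800 s, so 2.586 week = 2.586 * 604800 = 1564012.8 s. Combine: 1.367028 m / 1564012.8 s = 8.7405167e-07 m/s. Result: 8.7405167e-07 m/s ≈ 8.741e-07 m/s (4 s.f.). Final answer: 8.741e-07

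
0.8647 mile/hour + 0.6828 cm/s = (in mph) 0.88. Check: 1 mile/hour = 0.44704 m/s, so 0.8647 mile/hour = 0.8647 * 0.44704 = 0.38655549 m/s. 1 cm/s = 0.01 m/s, so 0.6828 cm/s = 0.6828 * 0.01 = 0.006828 m/s. Sum: 0.38655549 + 0.006828 = 0.39338349 m/s. 1 mph = 0.44704 m/s, so 0.39338349 m/s = 0.39338349 / 0.44704 = 0.8799738 mph ≈ 0.88 mph (4 s.f.).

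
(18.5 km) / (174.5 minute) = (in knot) 3.435. Check: 1 km = 1000 m, so 18.5 km = 18.5 * 1000 = 18500 m. 1 minute = 60 s, so 174.5 minute = 174.5 * 60 = 10470 s. Combine: 18500 m / 10470 s = 1.7669532 m/s. 1 knot = 0.51444444 m/s, so 1.7669532 m/s = 1.7669532 / 0.51444444 = 3.4346822 knot ≈ 3.435 knot (4 s.f.).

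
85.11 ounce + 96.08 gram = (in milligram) 2.509e+06. Check: 1 ounce = 0.028349523 kg, so 85.11 ounce = 85.11 * 0.028349523 = 2.4128279 kg. 1 gram = 0.001 kg, so 96.08 gram = 96.08 * 0.001 = 0.09608 kg. Sum: 2.4128279 + 0.09608 = 2.5089079 kg. 1 milligram = 1e-06 kg, so 2.5089079 kg = 2.5089079 / 1e-06 = 2508907.9 milligram ≈ 2.509e+06 milligram (4 s.f.).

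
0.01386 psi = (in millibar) 0.9556. Check: 1 psi = 6894.7573 Pa, so 0.01386 psi = 0.01386 * 6894.7573 = 95.561336 Pa. 1 millibar = 100 Pa, so 95.561336 Pa = 95.561336 / 100 = 0.95561336 millibar ≈ 0.9556 millibar (4 s.f.).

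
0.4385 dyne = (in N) 1 dyne = 1e-05 N, so 0.4385 dyne = 0.4385 * 1e-05 = 4.385e-06 N. Result: 4.385e-06 N. Final answer: 4.385e-06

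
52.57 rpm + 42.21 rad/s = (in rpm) 455.6. Check: 1 rpm = 0.10471976 rad/s, so 52.57 rpm = 52.57 * 0.10471976 = 5.5051175 rad/s. 42.21 rad/s is already in rad/s. Sum: 5.5051175 + 42.21 = 47.715118 rad/s. 1 rpm = 0.10471976 rad/s, so 47.715118 rad/s = 47.715118 / 0.10471976 = 455.64581 rpm ≈ 455.6 rpm (4 s.f.).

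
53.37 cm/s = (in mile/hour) 1.194. Check: 1 cm/s = 0.01 m/s, so 53.37 cm/s = 53.37 * 0.01 = 0.5337 m/s. 1 mile/hour = 0.44704 m/s, so 0.5337 m/s = 0.5337 / 0.44704 = 1.1938529 mile/hour ≈ 1.194 mile/hour (4 s.f.).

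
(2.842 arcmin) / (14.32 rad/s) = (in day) 1 arcmin = 0.00029088821 rad, so 2.842 arcmin = 2.842 * 0.00029088821 = 0.00082670429 rad. 14.32 rad/s is already in rad/s. Combine: 0.00082670429 rad / 14.32 rad/s = 5.7730746e-05 s. 1 day = 86400 s, so 5.7730746e-05 s = 5.7730746e-05 / 86400 = 6.6817994e-10 day ≈ 6.682e-10 day (4 s.f.). Final answer: 6.682e-10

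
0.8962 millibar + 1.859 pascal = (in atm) 1 millibar = 100 Pa, so 0.8962 millibar = 0.8962 * 100 = 89.62 Pa. 1.859 pascal = 1.859 Pa. Sum: 89.62 + 1.859 = 91.479 Pa. 1 atm = 101325 Pa, so 91.479 Pa = 91.479 / 101325 = 0.00090282754 atm ≈ 0.0009028 atm (4 s.f.). Final answer: 0.0009028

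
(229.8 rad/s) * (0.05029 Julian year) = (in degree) 2.09e+10. Check: 229.8 rad/s is already in rad/s. 1 Julian year = 31557600 s, so 0.05029 Julian year = 0.05029 * 31557600 = 1587031.7 s. Combine: 229.8 rad/s * 1587031.7 s = 3.6469989e+08 rad. 1 degree = 0.017453293 rad, so 3.6469989e+08 rad = 3.6469989e+08 / 0.017453293 = 2.0895764e+10 degree ≈ 2.09e+10 degree (4 s.f.).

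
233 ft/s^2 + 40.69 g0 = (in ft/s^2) 1542. Check: 1 ft/s^2 = 0.3048 m/s^2, so 233 ft/s^2 = 233 * 0.3048 = 71.0184 m/s^2. 1 g0 = 9.80665 m/s^2, so 40.69 g0 = 40.69 * 9.80665 = 399.03259 m/s^2. Sum: 71.0184 + 399.03259 = 470.05099 m/s^2. 1 ft/s^2 = 0.3048 m/s^2, so 470.05099 m/s^2 = 470.05099 / 0.3048 = 1542.162 ft/s^2 ≈ 1542 ft/s^2 (4 s.f.).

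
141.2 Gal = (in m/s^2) 1 Gal = 0.01 m/s^2, so 141.2 Gal = 141.2 * 0.01 = 1.412 m/s^2. Result: 1.412 m/s^2. Final answer: 1.412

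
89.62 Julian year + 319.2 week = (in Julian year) 95.74. Check: 1 Julian year = 31557600 s, so 89.62 Julian year = 89.62 * 31557600 = 2.8281921e+09 s. 1 week = 604800 s, so 319.2 week = 319.2 * 604800 = 1.9305216e+08 s. Sum: 2.8281921e+09 + 1.9305216e+08 = 3.0212443e+09 s. 1 Julian year = 31557600 s, so 3.0212443e+09 s = 3.0212443e+09 / 31557600 = 95.737454 Julian year ≈ 95.74 Julian year (4 s.f.).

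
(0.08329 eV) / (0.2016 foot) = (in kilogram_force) 2.215e-20. Check: 1 eV = 1.6021766e-19 J, so 0.08329 eV = 0.08329 * 1.6021766e-19 = 1.3344529e-20 J. 1 foot = 0.3048 m, so 0.2016 foot = 0.2016 * 0.3048 = 0.06144768 m. Combine: 1.3344529e-20 J / 0.06144768 m = 2.1716897e-19 N. 1 kilogram_force = 9.80665 N, so 2.1716897e-19 N = 2.1716897e-19 / 9.80665 = 2.2145072e-20 kilogram_force ≈ 2.215e-20 kilogram_force (4 s.f.).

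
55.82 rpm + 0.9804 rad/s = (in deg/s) 391.1. Check: 1 rpm = 0.10471976 rad/s, so 55.82 rpm = 55.82 * 0.10471976 = 5.8454567 rad/s. 0.9804 rad/s is already in rad/s. Sum: 5.8454567 + 0.9804 = 6.8258567 rad/s. 1 deg/s = 0.017453293 rad/s, so 6.8258567 rad/s = 6.8258567 / 0.017453293 = 391.09278 deg/s ≈ 391.1 deg/s (4 s.f.).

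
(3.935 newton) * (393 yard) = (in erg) 3.935 newton = 3.935 N. 1 yard = 0.9144 m, so 393 yard = 393 * 0.9144 = 359.3592 m. Combine: 3.935 N * 359.3592 m = 1414.0785 J. 1 erg = 1e-07 J, so 1414.0785 J = 1414.0785 / 1e-07 = 1.4140785e+10 erg ≈ 1.414e+10 erg (4 s.f.). Final answer: 1.414e+10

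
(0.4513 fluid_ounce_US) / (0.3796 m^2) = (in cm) 0.003516. Check: 1 fluid_ounce_US = 2.957353e-05 m^3, so 0.4513 fluid_ounce_US = 0.4513 * 2.957353e-05 = 1.3346534e-05 m^3. 0.3796 m^2 is already in m^2. Combine: 1.3346534e-05 m^3 / 0.3796 m^2 = 3.5159468e-05 m. 1 cm = 0.01 m, so 3.5159468e-05 m = 3.5159468e-05 / 0.01 = 0.0035159468 cm ≈ 0.003516 cm (4 s.f.).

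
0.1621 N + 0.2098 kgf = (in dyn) 2.22e+05. Check: 0.1621 N is already in N. 1 kgf = 9.80665 N, so 0.2098 kgf = 0.2098 * 9.80665 = 2.0574352 N. Sum: 0.1621 + 2.0574352 = 2.2195352 N. 1 dyn = 1e-05 N, so 2.2195352 N = 2.2195352 / 1e-05 = 221953.52 dyn ≈ 2.22e+05 dyn (4 s.f.).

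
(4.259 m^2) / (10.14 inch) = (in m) 4.259 m^2 is already in m^2. 1 inch = 0.0254 m, so 10.14 inch = 10.14 * 0.0254 = 0.257556 m. Combine: 4.259 m^2 / 0.257556 m = 16.53621 m. Result: 16.53621 m ≈ 16.54 m (4 s.f.). Final answer: 16.54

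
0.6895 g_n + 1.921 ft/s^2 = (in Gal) 734.7. Check: 1 g_n = 9.80665 m/s^2, so 0.6895 g_n = 0.6895 * 9.80665 = 6.7616852 m/s^2. 1 ft/s^2 = 0.3048 m/s^2, so 1.921 ft/s^2 = 1.921 * 0.3048 = 0.5855208 m/s^2. Sum: 6.7616852 + 0.5855208 = 7.347206 m/s^2. 1 Gal = 0.01 m/s^2, so 7.347206 m/s^2 = 7.347206 / 0.01 = 734.7206 Gal ≈ 734.7 Gal (4 s.f.).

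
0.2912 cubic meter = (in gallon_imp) 0.2912 cubic meter = 0.2912 m^3. 1 gallon_imp = 0.00454609 m^3, so 0.2912 m^3 = 0.2912 / 0.00454609 = 64.055045 gallon_imp ≈ 64.06 gallon_imp (4 s.f.). Final answer: 64.06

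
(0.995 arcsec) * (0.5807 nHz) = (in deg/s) 1 arcsec = 4.8481368e-06 rad, so 0.995 arcsec = 0.995 * 4.8481368e-06 = 4.8238961e-06 rad. 1 nHz = 1e-09 Hz, so 0.5807 nHz = 0.5807 * 1e-09 = 5.807e-10 Hz. Combine: 4.8238961e-06 rad * 5.807e-10 Hz = 2.8012365e-15 rad/s. 1 deg/s = 0.017453293 rad/s, so 2.8012365e-15 rad/s = 2.8012365e-15 / 0.017453293 = 1.6049903e-13 deg/s ≈ 1.605e-13 deg/s (4 s.f.). Final answer: 1.605e-13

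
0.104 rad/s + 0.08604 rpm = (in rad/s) 0.104 rad/s is already in rad/s. 1 rpm = 0.10471976 rad/s, so 0.08604 rpm = 0.08604 * 0.10471976 = 0.0090100877 rad/s. Sum: 0.104 + 0.0090100877 = 0.11301009 rad/s. Result: 0.11301009 rad/s ≈ 0.113 rad/s (4 s.f.). Final answer: 0.113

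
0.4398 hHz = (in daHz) 1 hHz = 100 Hz, so 0.4398 hHz = 0.4398 * 100 = 43.98 Hz. 1 daHz = 10 Hz, so 43.98 Hz = 43.98 / 10 = 4.398 daHz. Final answer: 4.398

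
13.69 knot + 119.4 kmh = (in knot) 78.16. Check: 1 knot = 0.51444444 m/s, so 13.69 knot = 13.69 * 0.51444444 = 7.0427444 m/s. 1 kmh = 0.27777778 m/s, so 119.4 kmh = 119.4 * 0.27777778 = 33.166667 m/s. Sum: 7.0427444 + 33.166667 = 40.209411 m/s. 1 knot = 0.51444444 m/s, so 40.209411 m/s = 40.209411 / 0.51444444 = 78.160842 knot ≈ 78.16 knot (4 s.f.).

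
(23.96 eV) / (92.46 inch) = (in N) 1 eV = 1.6021766e-19 J, so 23.96 eV = 23.96 * 1.6021766e-19 = 3.8388152e-18 J. 1 inch = 0.0254 m, so 92.46 inch = 92.46 * 0.0254 = 2.348484 m. Combine: 3.8388152e-18 J / 2.348484 m = 1.6345929e-18 N. Result: 1.6345929e-18 N ≈ 1.635e-18 N (4 s.f.). Final answer: 1.635e-18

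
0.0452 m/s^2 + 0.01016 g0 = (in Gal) 14.48. Check: 0.0452 m/s^2 is already in m/s^2. 1 g0 = 9.80665 m/s^2, so 0.01016 g0 = 0.01016 * 9.80665 = 0.099635564 m/s^2. Sum: 0.0452 + 0.099635564 = 0.14483556 m/s^2. 1 Gal = 0.01 m/s^2, so 0.14483556 m/s^2 = 0.14483556 / 0.01 = 14.483556 Gal ≈ 14.48 Gal (4 s.f.).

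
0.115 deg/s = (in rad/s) 0.002007. Check: 1 deg/s = 0.017453293 rad/s, so 0.115 deg/s = 0.115 * 0.017453293 = 0.0020071286 rad/s. Result: 0.0020071286 rad/s ≈ 0.002007 rad/s (4 s.f.).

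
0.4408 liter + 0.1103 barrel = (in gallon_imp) 1 liter = 0.001 m^3, so 0.4408 liter = 0.4408 * 0.001 = 0.0004408 m^3. 1 barrel = 0.15898729 m^3, so 0.1103 barrel = 0.1103 * 0.15898729 = 0.017536299 m^3. Sum: 0.0004408 + 0.017536299 = 0.017977099 m^3. 1 gallon_imp = 0.00454609 m^3, so 0.017977099 m^3 = 0.017977099 / 0.00454609 = 3.9544089 gallon_imp ≈ 3.954 gallon_imp (4 s.f.). Final answer: 3.954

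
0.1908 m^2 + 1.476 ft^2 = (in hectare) 3.279e-05. Check: 0.1908 m^2 is already in m^2. 1 ft^2 = 0.09290304 m^2, so 1.476 ft^2 = 1.476 * 0.09290304 = 0.13712489 m^2. Sum: 0.1908 + 0.13712489 = 0.32792489 m^2. 1 hectare = 10000 m^2, so 0.32792489 m^2 = 0.32792489 / 10000 = 3.2792489e-05 hectare ≈ 3.279e-05 hectare (4 s.f.).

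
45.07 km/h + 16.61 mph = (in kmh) 1 km/h = 0.27777778 m/s, so 45.07 km/h = 45.07 * 0.27777778 = 12.519444 m/s. 1 mph = 0.44704 m/s, so 16.61 mph = 16.61 * 0.44704 = 7.4253344 m/s. Sum: 12.519444 + 7.4253344 = 19.944779 m/s. 1 kmh = 0.27777778 m/s, so 19.944779 m/s = 19.944779 / 0.27777778 = 71.801204 kmh ≈ 71.8 kmh (4 s.f.). Final answer: 71.8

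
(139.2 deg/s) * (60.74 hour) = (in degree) 1 deg/s = 0.017453293 rad/s, so 139.2 deg/s = 139.2 * 0.017453293 = 2.4294983 rad/s. 1 hour = 3600 s, so 60.74 hour = 60.74 * 3600 = 218664 s. Combine: 2.4294983 rad/s * 218664 s = 531243.82 rad. 1 degree = 0.017453293 rad, so 531243.82 rad = 531243.82 / 0.017453293 = 30438029 degree ≈ 3.044e+07 degree (4 s.f.). Final answer: 3.044e+07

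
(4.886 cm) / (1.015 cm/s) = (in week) 1 cm = 0.01 m, so 4.886 cm = 4.886 * 0.01 = 0.04886 m. 1 cm/s = 0.01 m/s, so 1.015 cm/s = 1.015 * 0.01 = 0.01015 m/s. Combine: 0.04886 m / 0.01015 m/s = 4.8137931 s. 1 week = 604800 s, so 4.8137931 s = 4.8137931 / 604800 = 7.959314e-06 week ≈ 7.959e-06 week (4 s.f.). Final answer: 7.959e-06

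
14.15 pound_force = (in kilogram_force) 1 pound_force = 4.4482216 N, so 14.15 pound_force = 14.15 * 4.4482216 = 62.942336 N. 1 kilogram_force = 9.80665 N, so 62.942336 N = 62.942336 / 9.80665 = 6.418332 kilogram_force ≈ 6.418 kilogram_force (4 s.f.). Final answer: 6.418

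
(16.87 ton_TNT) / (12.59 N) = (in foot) 1 ton_TNT = 4.184e+09 J, so 16.87 ton_TNT = 16.87 * 4.184e+09 = 7.058408e+10 J. 12.59 N is already in N. Combine: 7.058408e+10 J / 12.59 N = 5.6063606e+09 m. 1 foot = 0.3048 m, so 5.6063606e+09 m = 5.6063606e+09 / 0.3048 = 1.8393572e+10 foot ≈ 1.839e+10 foot (4 s.f.). Final answer: 1.839e+10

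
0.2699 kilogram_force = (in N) 2.647. Check: 1 kilogram_force = 9.80665 N, so 0.2699 kilogram_force = 0.2699 * 9.80665 = 2.6468148 N. Result: 2.6468148 N ≈ 2.647 N (4 s.f.).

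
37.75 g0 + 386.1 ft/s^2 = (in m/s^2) 1 g0 = 9.80665 m/s^2, so 37.75 g0 = 37.75 * 9.80665 = 370.20104 m/s^2. 1 ft/s^2 = 0.3048 m/s^2, so 386.1 ft/s^2 = 386.1 * 0.3048 = 117.68328 m/s^2. Sum: 370.20104 + 117.68328 = 487.88432 m/s^2. Result: 487.88432 m/s^2 ≈ 487.9 m/s^2 (4 s.f.). Final answer: 487.9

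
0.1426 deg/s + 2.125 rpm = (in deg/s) 1 deg/s = 0.017453293 rad/s, so 0.1426 deg/s = 0.1426 * 0.017453293 = 0.0024888395 rad/s. 1 rpm = 0.10471976 rad/s, so 2.125 rpm = 2.125 * 0.10471976 = 0.22252948 rad/s. Sum: 0.0024888395 + 0.22252948 = 0.22501832 rad/s. 1 deg/s = 0.017453293 rad/s, so 0.22501832 rad/s = 0.22501832 / 0.017453293 = 12.8926 deg/s ≈ 12.89 deg/s (4 s.f.). Final answer: 12.89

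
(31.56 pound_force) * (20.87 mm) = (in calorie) 1 pound_force = 4.4482216 N, so 31.56 pound_force = 31.56 * 4.4482216 = 140.38587 N. 1 mm = 0.001 m, so 20.87 mm = 20.87 * 0.001 = 0.02087 m. Combine: 140.38587 N * 0.02087 m = 2.9298532 J. 1 calorie = 4.184 J, so 2.9298532 J = 2.9298532 / 4.184 = 0.70025172 calorie ≈ 0.7003 calorie (4 s.f.). Final answer: 0.7003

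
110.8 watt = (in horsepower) 0.1486. Check: 110.8 watt = 110.8 W. 1 horsepower = 745.69987 W, so 110.8 W = 110.8 / 745.69987 = 0.14858525 horsepower ≈ 0.1486 horsepower (4 s.f.).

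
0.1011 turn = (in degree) 36.4. Check: 1 turn = 6.2831853 rad, so 0.1011 turn = 0.1011 * 6.2831853 = 0.63523003 rad. 1 degree = 0.017453293 rad, so 0.63523003 rad = 0.63523003 / 0.017453293 = 36.396 degree ≈ 36.4 degree (4 s.f.).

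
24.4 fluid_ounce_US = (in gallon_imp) 0.1587. Check: 1 fluid_ounce_US = 2.957353e-05 m^3, so 24.4 fluid_ounce_US = 24.4 * 2.957353e-05 = 0.00072159412 m^3. 1 gallon_imp = 0.00454609 m^3, so 0.00072159412 m^3 = 0.00072159412 / 0.00454609 = 0.15872852 gallon_imp ≈ 0.1587 gallon_imp (4 s.f.).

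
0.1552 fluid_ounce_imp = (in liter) 0.00441. Check: 1 fluid_ounce_imp = 2.8413063e-05 m^3, so 0.1552 fluid_ounce_imp = 0.1552 * 2.8413063e-05 = 4.4097073e-06 m^3. 1 liter = 0.001 m^3, so 4.4097073e-06 m^3 = 4.4097073e-06 / 0.001 = 0.0044097073 liter ≈ 0.00441 liter (4 s.f.).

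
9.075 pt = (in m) 0.003201. Check: 1 pt = 0.00035277778 m, so 9.075 pt = 9.075 * 0.00035277778 = 0.0032014583 m. Result: 0.0032014583 m ≈ 0.003201 m (4 s.f.).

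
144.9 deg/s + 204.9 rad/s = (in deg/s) 1.188e+04. Check: 1 deg/s = 0.017453293 rad/s, so 144.9 deg/s = 144.9 * 0.017453293 = 2.5289821 rad/s. 204.9 rad/s is already in rad/s. Sum: 2.5289821 + 204.9 = 207.42898 rad/s. 1 deg/s = 0.017453293 rad/s, so 207.42898 rad/s = 207.42898 / 0.017453293 = 11884.805 deg/s ≈ 1.188e+04 deg/s (4 s.f.).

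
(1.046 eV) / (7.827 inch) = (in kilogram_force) 8.596e-20. Check: 1 eV = 1.6021766e-19 J, so 1.046 eV = 1.046 * 1.6021766e-19 = 1.6758768e-19 J. 1 inch = 0.0254 m, so 7.827 inch = 7.827 * 0.0254 = 0.1988058 m. Combine: 1.6758768e-19 J / 0.1988058 m = 8.4297176e-19 N. 1 kilogram_force = 9.80665 N, so 8.4297176e-19 N = 8.4297176e-19 / 9.80665 = 8.5959197e-20 kilogram_force ≈ 8.596e-20 kilogram_force (4 s.f.).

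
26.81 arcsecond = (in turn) 2.069e-05. Check: 1 arcsecond = 4.8481368e-06 rad, so 26.81 arcsecond = 26.81 * 4.8481368e-06 = 0.00012997855 rad. 1 turn = 6.2831853 rad, so 0.00012997855 rad = 0.00012997855 / 6.2831853 = 2.0686728e-05 turn ≈ 2.069e-05 turn (4 s.f.).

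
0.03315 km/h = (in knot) 1 km/h = 0.27777778 m/s, so 0.03315 km/h = 0.03315 * 0.27777778 = 0.0092083333 m/s. 1 knot = 0.51444444 m/s, so 0.0092083333 m/s = 0.0092083333 / 0.51444444 = 0.017899568 knot ≈ 0.0179 knot (4 s.f.). Final answer: 0.0179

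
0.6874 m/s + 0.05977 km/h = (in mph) 0.6874 m/s is already in m/s. 1 km/h = 0.27777778 m/s, so 0.05977 km/h = 0.05977 * 0.27777778 = 0.016602778 m/s. Sum: 0.6874 + 0.016602778 = 0.70400278 m/s. 1 mph = 0.44704 m/s, so 0.70400278 m/s = 0.70400278 / 0.44704 = 1.5748094 mph ≈ 1.575 mph (4 s.f.). Final answer: 1.575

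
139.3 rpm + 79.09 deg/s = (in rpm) 152.5. Check: 1 rpm = 0.10471976 rad/s, so 139.3 rpm = 139.3 * 0.10471976 = 14.587462 rad/s. 1 deg/s = 0.017453293 rad/s, so 79.09 deg/s = 79.09 * 0.017453293 = 1.3803809 rad/s. Sum: 14.587462 + 1.3803809 = 15.967843 rad/s. 1 rpm = 0.10471976 rad/s, so 15.967843 rad/s = 15.967843 / 0.10471976 = 152.48167 rpm ≈ 152.5 rpm (4 s.f.).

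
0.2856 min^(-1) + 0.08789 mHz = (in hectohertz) 4.848e-05. Check: 1 min^(-1) = 0.016666667 Hz, so 0.2856 min^(-1) = 0.2856 * 0.016666667 = 0.00476 Hz. 1 mHz = 0.001 Hz, so 0.08789 mHz = 0.08789 * 0.001 = 8.789e-05 Hz. Sum: 0.00476 + 8.789e-05 = 0.00484789 Hz. 1 hectohertz = 100 Hz, so 0.00484789 Hz = 0.00484789 / 100 = 4.84789e-05 hectohertz ≈ 4.848e-05 hectohertz (4 s.f.).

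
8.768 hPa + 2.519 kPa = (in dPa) 3.396e+04. Check: 1 hPa = 100 Pa, so 8.768 hPa = 8.768 * 100 = 876.8 Pa. 1 kPa = 1000 Pa, so 2.519 kPa = 2.519 * 1000 = 2519 Pa. Sum: 876.8 + 2519 = 3395.8 Pa. 1 dPa = 0.1 Pa, so 3395.8 Pa = 3395.8 / 0.1 = 33958 dPa ≈ 3.396e+04 dPa (4 s.f.).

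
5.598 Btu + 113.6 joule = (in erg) 6.02e+10. Check: 1 Btu = 1055.0559 J, so 5.598 Btu = 5.598 * 1055.0559 = 5906.2027 J. 113.6 joule = 113.6 J. Sum: 5906.2027 + 113.6 = 6019.8027 J. 1 erg = 1e-07 J, so 6019.8027 J = 6019.8027 / 1e-07 = 6.0198027e+10 erg ≈ 6.02e+10 erg (4 s.f.).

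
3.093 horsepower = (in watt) 2306. Check: 1 horsepower = 745.69987 W, so 3.093 horsepower = 3.093 * 745.69987 = 2306.4497 W. 2306.4497 W = 2306.4497 watt ≈ 2306 watt (4 s.f.).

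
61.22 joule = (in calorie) 61.22 joule = 61.22 J. 1 calorie = 4.184 J, so 61.22 J = 61.22 / 4.184 = 14.631931 calorie ≈ 14.63 calorie (4 s.f.). Final answer: 14.63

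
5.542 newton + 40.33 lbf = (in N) 184.9. Check: 5.542 newton = 5.542 N. 1 lbf = 4.4482216 N, so 40.33 lbf = 40.33 * 4.4482216 = 179.39678 N. Sum: 5.542 + 179.39678 = 184.93878 N. Result: 184.93878 N ≈ 184.9 N (4 s.f.).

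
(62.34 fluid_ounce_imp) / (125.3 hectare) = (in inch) 1 fluid_ounce_imp = 2.8413063e-05 m^3, so 62.34 fluid_ounce_imp = 62.34 * 2.8413063e-05 = 0.0017712703 m^3. 1 hectare = 10000 m^2, so 125.3 hectare = 125.3 * 10000 = 1253000 m^2. Combine: 0.0017712703 m^3 / 1253000 m^2 = 1.4136236e-09 m. 1 inch = 0.0254 m, so 1.4136236e-09 m = 1.4136236e-09 / 0.0254 = 5.5654471e-08 inch ≈ 5.565e-08 inch (4 s.f.). Final answer: 5.565e-08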